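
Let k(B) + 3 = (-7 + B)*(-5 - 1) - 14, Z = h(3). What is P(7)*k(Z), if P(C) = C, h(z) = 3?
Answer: 49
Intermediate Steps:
Z = 3
k(B) = 25 - 6*B (k(B) = -3 + ((-7 + B)*(-5 - 1) - 14) = -3 + ((-7 + B)*(-6) - 14) = -3 + ((42 - 6*B) - 14) = -3 + (28 - 6*B) = 25 - 6*B)
P(7)*k(Z) = 7*(25 - 6*3) = 7*(25 - 18) = 7*7 = 49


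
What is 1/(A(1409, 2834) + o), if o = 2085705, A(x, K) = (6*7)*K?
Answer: 1/2204733 ≈ 4.5357e-7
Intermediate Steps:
A(x, K) = 42*K
1/(A(1409, 2834) + o) = 1/(42*2834 + 2085705) = 1/(119028 + 2085705) = 1/2204733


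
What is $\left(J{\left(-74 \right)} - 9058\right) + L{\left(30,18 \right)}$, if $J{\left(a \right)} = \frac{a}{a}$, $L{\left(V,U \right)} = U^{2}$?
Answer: $-8733$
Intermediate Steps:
$J{\left(a \right)} = 1$
$\left(J{\left(-74 \right)} - 9058\right) + L{\left(30,18 \right)} = \left(1 - 9058\right) + 18^{2} = -9057 + 324 = -8733$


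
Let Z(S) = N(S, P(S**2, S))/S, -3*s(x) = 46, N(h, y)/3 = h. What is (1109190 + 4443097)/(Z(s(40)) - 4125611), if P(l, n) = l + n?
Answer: -5552287/4125608 ≈ -1.3458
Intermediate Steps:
N(h, y) = 3*h
s(x) = -46/3 (s(x) = -1/3*46 = -46/3)
Z(S) = 3 (Z(S) = (3*S)/S = 3)
(1109190 + 4443097)/(Z(s(40)) - 4125611) = (1109190 + 4443097)/(3 - 4125611) = 5552287/(-4125608) = 5552287*(-1/4125608) = -5552287/4125608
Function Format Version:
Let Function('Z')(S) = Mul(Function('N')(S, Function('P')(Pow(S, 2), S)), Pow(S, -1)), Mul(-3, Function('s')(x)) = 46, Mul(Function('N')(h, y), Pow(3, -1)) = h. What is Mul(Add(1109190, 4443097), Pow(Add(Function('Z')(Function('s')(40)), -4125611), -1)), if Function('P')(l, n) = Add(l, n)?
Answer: Rational(-5552287, 4125608) ≈ -1.3458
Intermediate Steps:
Function('N')(h, y) = Mul(3, h)
Function('s')(x) = Rational(-46, 3) (Function('s')(x) = Mul(Rational(-1, 3), 46) = Rational(-46, 3))
Function('Z')(S) = 3 (Function('Z')(S) = Mul(Mul(3, S), Pow(S, -1)) = 3)
Mul(Add(1109190, 4443097), Pow(Add(Function('Z')(Function('s')(40)), -4125611), -1)) = Mul(Add(1109190, 4443097), Pow(Add(3, -4125611), -1)) = Mul(5552287, Pow(-4125608, -1)) = Mul(5552287, Rational(-1, 4125608)) = Rational(-5552287, 4125608)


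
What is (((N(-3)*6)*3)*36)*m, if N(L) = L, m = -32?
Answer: 62208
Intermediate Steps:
(((N(-3)*6)*3)*36)*m = ((-3*6*3)*36)*(-32) = (-18*3*36)*(-32) = -54*36*(-32) = -1944*(-32) = 62208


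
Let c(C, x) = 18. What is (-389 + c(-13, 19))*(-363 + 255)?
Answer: 40068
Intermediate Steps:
(-389 + c(-13, 19))*(-363 + 255) = (-389 + 18)*(-363 + 255) = -371*(-108) = 40068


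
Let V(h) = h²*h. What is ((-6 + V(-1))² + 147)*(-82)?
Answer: -16072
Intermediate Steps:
V(h) = h³
((-6 + V(-1))² + 147)*(-82) = ((-6 + (-1)³)² + 147)*(-82) = ((-6 - 1)² + 147)*(-82) = ((-7)² + 147)*(-82) = (49 + 147)*(-82) = 196*(-82) = -16072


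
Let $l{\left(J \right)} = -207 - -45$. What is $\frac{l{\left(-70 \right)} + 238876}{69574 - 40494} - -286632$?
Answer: $\frac{4167748637}{14540} \approx 2.8664 \cdot 10^{5}$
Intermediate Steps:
$l{\left(J \right)} = -162$ ($l{\left(J \right)} = -207 + 45 = -162$)
$\frac{l{\left(-70 \right)} + 238876}{69574 - 40494} - -286632 = \frac{-162 + 238876}{69574 - 40494} - -286632 = \frac{238714}{29080} + 286632 = 238714 \cdot \frac{1}{29080} + 286632 = \frac{119357}{14540} + 286632 = \frac{4167748637}{14540}$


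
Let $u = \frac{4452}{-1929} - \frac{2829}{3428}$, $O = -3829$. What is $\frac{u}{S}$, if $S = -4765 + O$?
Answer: $\frac{6906199}{18942929176} \approx 0.00036458$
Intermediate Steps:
$S = -8594$ ($S = -4765 - 3829 = -8594$)
$u = - \frac{6906199}{2204204}$ ($u = 4452 \left(- \frac{1}{1929}\right) - \frac{2829}{3428} = - \frac{1484}{643} - \frac{2829}{3428} = - \frac{6906199}{2204204} \approx -3.1332$)
$\frac{u}{S} = - \frac{6906199}{2204204 \left(-8594\right)} = \left(- \frac{6906199}{2204204}\right) \left(- \frac{1}{8594}\right) = \frac{6906199}{18942929176}$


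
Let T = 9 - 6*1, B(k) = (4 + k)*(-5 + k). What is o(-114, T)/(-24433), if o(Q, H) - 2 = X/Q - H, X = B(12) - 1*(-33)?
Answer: 259/2785362 ≈ 9.2986e-5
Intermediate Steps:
B(k) = (-5 + k)*(4 + k)
T = 3 (T = 9 - 6 = 3)
X = 145 (X = (-20 + 12² - 1*12) - 1*(-33) = (-20 + 144 - 12) + 33 = 112 + 33 = 145)
o(Q, H) = 2 - H + 145/Q (o(Q, H) = 2 + (145/Q - H) = 2 + (-H + 145/Q) = 2 - H + 145/Q)
o(-114, T)/(-24433) = (2 - 1*3 + 145/(-114))/(-24433) = (2 - 3 + 145*(-1/114))*(-1/24433) = (2 - 3 - 145/114)*(-1/24433) = -259/114*(-1/24433) = 259/2785362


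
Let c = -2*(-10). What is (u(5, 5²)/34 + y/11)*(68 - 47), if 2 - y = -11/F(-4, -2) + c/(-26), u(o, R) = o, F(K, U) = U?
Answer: -5166/2431 ≈ -2.1250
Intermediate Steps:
c = 20
y = -71/26 (y = 2 - (-11/(-2) + 20/(-26)) = 2 - (-11*(-½) + 20*(-1/26)) = 2 - (11/2 - 10/13) = 2 - 1*123/26 = 2 - 123/26 = -71/26 ≈ -2.7308)
(u(5, 5²)/34 + y/11)*(68 - 47) = (5/34 - 71/26/11)*(68 - 47) = (5*(1/34) - 71/26*1/11)*21 = (5/34 - 71/286)*21 = -246/2431*21 = -5166/2431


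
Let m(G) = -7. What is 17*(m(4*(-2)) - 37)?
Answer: -748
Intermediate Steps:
17*(m(4*(-2)) - 37) = 17*(-7 - 37) = 17*(-44) = -748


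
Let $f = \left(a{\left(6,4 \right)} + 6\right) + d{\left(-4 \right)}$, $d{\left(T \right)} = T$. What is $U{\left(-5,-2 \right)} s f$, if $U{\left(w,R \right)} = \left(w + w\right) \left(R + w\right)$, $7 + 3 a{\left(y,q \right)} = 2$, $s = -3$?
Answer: $-70$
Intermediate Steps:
$a{\left(y,q \right)} = - \frac{5}{3}$ ($a{\left(y,q \right)} = - \frac{7}{3} + \frac{1}{3} \cdot 2 = - \frac{7}{3} + \frac{2}{3} = - \frac{5}{3}$)
$f = \frac{1}{3}$ ($f = \left(- \frac{5}{3} + 6\right) - 4 = \frac{13}{3} - 4 = \frac{1}{3} \approx 0.33333$)
$U{\left(w,R \right)} = 2 w \left(R + w\right)$
$U{\left(-5,-2 \right)} s f = 2 \left(-5\right) \left(-2 - 5\right) \left(-3\right) \frac{1}{3} = 2 \left(-5\right) \left(-7\right) \left(-3\right) \frac{1}{3} = 70 \left(-3\right) \frac{1}{3} = \left(-210\right) \frac{1}{3} = -70$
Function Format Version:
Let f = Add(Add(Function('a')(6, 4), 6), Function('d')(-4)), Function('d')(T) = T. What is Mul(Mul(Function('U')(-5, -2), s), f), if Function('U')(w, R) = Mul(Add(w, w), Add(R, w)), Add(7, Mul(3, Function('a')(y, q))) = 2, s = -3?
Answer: -70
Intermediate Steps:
Function('a')(y, q) = Rational(-5, 3) (Function('a')(y, q) = Add(Rational(-7, 3), Mul(Rational(1, 3), 2)) = Add(Rational(-7, 3), Rational(2, 3)) = Rational(-5, 3))
f = Rational(1, 3) (f = Add(Add(Rational(-5, 3), 6), -4) = Add(Rational(13, 3), -4) = Rational(1, 3) ≈ 0.33333)
Function('U')(w, R) = Mul(2, w, Add(R, w)) (Function('U')(w, R) = Mul(Mul(2, w), Add(R, w)) = Mul(2, w, Add(R, w)))
Mul(Mul(Function('U')(-5, -2), s), f) = Mul(Mul(Mul(2, -5, Add(-2, -5)), -3), Rational(1, 3)) = Mul(Mul(Mul(2, -5, -7), -3), Rational(1, 3)) = Mul(Mul(70, -3), Rational(1, 3)) = Mul(-210, Rational(1, 3)) = -70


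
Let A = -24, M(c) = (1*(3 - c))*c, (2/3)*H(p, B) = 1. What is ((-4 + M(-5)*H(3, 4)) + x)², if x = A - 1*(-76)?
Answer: 144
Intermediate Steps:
H(p, B) = 3/2 (H(p, B) = (3/2)*1 = 3/2)
M(c) = c*(3 - c) (M(c) = (3 - c)*c = c*(3 - c))
x = 52 (x = -24 - 1*(-76) = -24 + 76 = 52)
((-4 + M(-5)*H(3, 4)) + x)² = ((-4 - 5*(3 - 1*(-5))*(3/2)) + 52)² = ((-4 - 5*(3 + 5)*(3/2)) + 52)² = ((-4 - 5*8*(3/2)) + 52)² = ((-4 - 40*3/2) + 52)² = ((-4 - 60) + 52)² = (-64 + 52)² = (-12)² = 144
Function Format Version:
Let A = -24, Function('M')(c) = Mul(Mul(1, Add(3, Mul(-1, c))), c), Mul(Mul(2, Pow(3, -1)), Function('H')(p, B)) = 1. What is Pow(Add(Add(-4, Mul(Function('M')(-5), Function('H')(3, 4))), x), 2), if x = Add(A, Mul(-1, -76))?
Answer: 144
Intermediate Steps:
Function('H')(p, B) = Rational(3, 2) (Function('H')(p, B) = Mul(Rational(3, 2), 1) = Rational(3, 2))
Function('M')(c) = Mul(c, Add(3, Mul(-1, c))) (Function('M')(c) = Mul(Add(3, Mul(-1, c)), c) = Mul(c, Add(3, Mul(-1, c))))
x = 52 (x = Add(-24, Mul(-1, -76)) = Add(-24, 76) = 52)
Pow(Add(Add(-4, Mul(Function('M')(-5), Function('H')(3, 4))), x), 2) = Pow(Add(Add(-4, Mul(Mul(-5, Add(3, Mul(-1, -5))), Rational(3, 2))), 52), 2) = Pow(Add(Add(-4, Mul(Mul(-5, Add(3, 5)), Rational(3, 2))), 52), 2) = Pow(Add(Add(-4, Mul(Mul(-5, 8), Rational(3, 2))), 52), 2) = Pow(Add(Add(-4, Mul(-40, Rational(3, 2))), 52), 2) = Pow(Add(Add(-4, -60), 52), 2) = Pow(Add(-64, 52), 2) = Pow(-12, 2) = 144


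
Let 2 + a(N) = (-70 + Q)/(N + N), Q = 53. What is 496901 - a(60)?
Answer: 59628377/120 ≈ 4.9690e+5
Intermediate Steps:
a(N) = -2 - 17/(2*N) (a(N) = -2 + (-70 + 53)/(N + N) = -2 - 17*1/(2*N) = -2 - 17/(2*N))
496901 - a(60) = 496901 - (-2 - 17/2/60) = 496901 - (-2 - 17/2*1/60) = 496901 - (-2 - 17/120) = 496901 - 1*(-257/120) = 496901 + 257/120 = 59628377/120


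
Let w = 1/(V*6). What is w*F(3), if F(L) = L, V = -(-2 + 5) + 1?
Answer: -¼ ≈ -0.25000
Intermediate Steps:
V = -2 (V = -1*3 + 1 = -3 + 1 = -2)
w = -1/12 (w = 1/(-2*6) = 1/(-12) = -1/12 ≈ -0.083333)
w*F(3) = -1/12*3 = -¼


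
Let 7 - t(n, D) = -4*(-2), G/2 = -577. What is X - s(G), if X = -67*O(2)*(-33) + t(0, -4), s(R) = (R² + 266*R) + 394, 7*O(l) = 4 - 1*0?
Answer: -7167185/7 ≈ -1.0239e+6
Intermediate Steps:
G = -1154 (G = 2*(-577) = -1154)
O(l) = 4/7 (O(l) = (4 - 1*0)/7 = (4 + 0)/7 = (⅐)*4 = 4/7)
s(R) = 394 + R² + 266*R
t(n, D) = -1 (t(n, D) = 7 - (-4)*(-2) = 7 - 1*8 = 7 - 8 = -1)
X = 8837/7 (X = -268*(-33)/7 - 1 = -67*(-132/7) - 1 = 8844/7 - 1 = 8837/7 ≈ 1262.4)
X - s(G) = 8837/7 - (394 + (-1154)² + 266*(-1154)) = 8837/7 - (394 + 1331716 - 306964) = 8837/7 - 1*1025146 = 8837/7 - 1025146 = -7167185/7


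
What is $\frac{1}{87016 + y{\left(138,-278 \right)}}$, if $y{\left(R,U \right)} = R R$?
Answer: $\frac{1}{106060} \approx 9.4286 \cdot 10^{-6}$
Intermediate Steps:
$y{\left(R,U \right)} = R^{2}$
$\frac{1}{87016 + y{\left(138,-278 \right)}} = \frac{1}{87016 + 138^{2}} = \frac{1}{87016 + 19044} = \frac{1}{106060}$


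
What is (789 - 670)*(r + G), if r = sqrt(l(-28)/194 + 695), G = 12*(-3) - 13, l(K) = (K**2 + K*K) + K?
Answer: -5831 + 119*sqrt(6613945)/97 ≈ -2676.0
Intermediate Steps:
l(K) = K + 2*K**2 (l(K) = (K**2 + K**2) + K = 2*K**2 + K = K + 2*K**2)
G = -49 (G = -36 - 13 = -49)
r = sqrt(6613945)/97 (r = sqrt(-28*(1 + 2*(-28))/194 + 695) = sqrt(-28*(1 - 56)*(1/194) + 695) = sqrt(-28*(-55)*(1/194) + 695) = sqrt(1540*(1/194) + 695) = sqrt(770/97 + 695) = sqrt(68185/97) = sqrt(6613945)/97 ≈ 26.513)
(789 - 670)*(r + G) = (789 - 670)*(sqrt(6613945)/97 - 49) = 119*(-49 + sqrt(6613945)/97) = -5831 + 119*sqrt(6613945)/97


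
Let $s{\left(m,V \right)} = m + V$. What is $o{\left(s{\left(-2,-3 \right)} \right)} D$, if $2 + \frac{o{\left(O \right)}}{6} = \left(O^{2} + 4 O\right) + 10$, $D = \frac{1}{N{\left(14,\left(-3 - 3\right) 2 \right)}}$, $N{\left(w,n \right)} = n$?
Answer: $- \frac{13}{2} \approx -6.5$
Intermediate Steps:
$s{\left(m,V \right)} = V + m$
$D = - \frac{1}{12}$ ($D = \frac{1}{\left(-3 - 3\right) 2} = \frac{1}{\left(-6\right) 2} = \frac{1}{-12} = - \frac{1}{12} \approx -0.083333$)
$o{\left(O \right)} = 48 + 6 O^{2} + 24 O$ ($o{\left(O \right)} = -12 + 6 \left(\left(O^{2} + 4 O\right) + 10\right) = -12 + 6 \left(10 + O^{2} + 4 O\right) = -12 + \left(60 + 6 O^{2} + 24 O\right) = 48 + 6 O^{2} + 24 O$)
$o{\left(s{\left(-2,-3 \right)} \right)} D = \left(48 + 6 \left(-3 - 2\right)^{2} + 24 \left(-3 - 2\right)\right) \left(- \frac{1}{12}\right) = \left(48 + 6 \left(-5\right)^{2} + 24 \left(-5\right)\right) \left(- \frac{1}{12}\right) = \left(48 + 6 \cdot 25 - 120\right) \left(- \frac{1}{12}\right) = \left(48 + 150 - 120\right) \left(- \frac{1}{12}\right) = 78 \left(- \frac{1}{12}\right) = - \frac{13}{2}$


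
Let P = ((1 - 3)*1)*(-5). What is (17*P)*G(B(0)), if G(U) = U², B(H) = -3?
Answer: 1530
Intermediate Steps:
P = 10 (P = -2*1*(-5) = -2*(-5) = 10)
(17*P)*G(B(0)) = (17*10)*(-3)² = 170*9 = 1530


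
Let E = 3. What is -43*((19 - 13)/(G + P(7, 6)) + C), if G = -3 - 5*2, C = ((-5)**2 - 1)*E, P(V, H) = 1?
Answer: -6149/2 ≈ -3074.5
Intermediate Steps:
C = 72 (C = ((-5)**2 - 1)*3 = (25 - 1)*3 = 24*3 = 72)
G = -13 (G = -3 - 10 = -13)
-43*((19 - 13)/(G + P(7, 6)) + C) = -43*((19 - 13)/(-13 + 1) + 72) = -43*(6/(-12) + 72) = -43*(6*(-1/12) + 72) = -43*(-1/2 + 72) = -43*143/2 = -6149/2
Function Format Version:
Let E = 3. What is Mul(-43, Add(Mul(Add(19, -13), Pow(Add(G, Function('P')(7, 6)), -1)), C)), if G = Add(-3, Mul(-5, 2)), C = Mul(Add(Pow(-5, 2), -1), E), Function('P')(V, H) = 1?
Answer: Rational(-6149, 2) ≈ -3074.5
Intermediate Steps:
C = 72 (C = Mul(Add(Pow(-5, 2), -1), 3) = Mul(Add(25, -1), 3) = Mul(24, 3) = 72)
G = -13 (G = Add(-3, -10) = -13)
Mul(-43, Add(Mul(Add(19, -13), Pow(Add(G, Function('P')(7, 6)), -1)), C)) = Mul(-43, Add(Mul(Add(19, -13), Pow(Add(-13, 1), -1)), 72)) = Mul(-43, Add(Mul(6, Pow(-12, -1)), 72)) = Mul(-43, Add(Mul(6, Rational(-1, 12)), 72)) = Mul(-43, Add(Rational(-1, 2), 72)) = Mul(-43, Rational(143, 2)) = Rational(-6149, 2)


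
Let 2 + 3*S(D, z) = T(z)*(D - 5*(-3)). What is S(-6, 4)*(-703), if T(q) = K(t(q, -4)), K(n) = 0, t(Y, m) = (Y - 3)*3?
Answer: 1406/3 ≈ 468.67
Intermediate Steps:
t(Y, m) = -9 + 3*Y (t(Y, m) = (-3 + Y)*3 = -9 + 3*Y)
T(q) = 0
S(D, z) = -⅔ (S(D, z) = -⅔ + (0*(D - 5*(-3)))/3 = -⅔ + (0*(D + 15))/3 = -⅔ + (0*(15 + D))/3 = -⅔ + (⅓)*0 = -⅔ + 0 = -⅔)
S(-6, 4)*(-703) = -⅔*(-703) = 1406/3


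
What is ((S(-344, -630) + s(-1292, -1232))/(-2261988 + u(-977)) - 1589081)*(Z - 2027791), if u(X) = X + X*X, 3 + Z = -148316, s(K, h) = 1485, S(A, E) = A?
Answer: 2262295694434581135/654218 ≈ 3.4580e+12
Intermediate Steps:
Z = -148319 (Z = -3 - 148316 = -148319)
u(X) = X + X**2
((S(-344, -630) + s(-1292, -1232))/(-2261988 + u(-977)) - 1589081)*(Z - 2027791) = ((-344 + 1485)/(-2261988 - 977*(1 - 977)) - 1589081)*(-148319 - 2027791) = (1141/(-2261988 - 977*(-976)) - 1589081)*(-2176110) = (1141/(-2261988 + 953552) - 1589081)*(-2176110) = (1141/(-1308436) - 1589081)*(-2176110) = (1141*(-1/1308436) - 1589081)*(-2176110) = (-1141/1308436 - 1589081)*(-2176110) = -2079210788457/1308436*(-2176110) = 2262295694434581135/654218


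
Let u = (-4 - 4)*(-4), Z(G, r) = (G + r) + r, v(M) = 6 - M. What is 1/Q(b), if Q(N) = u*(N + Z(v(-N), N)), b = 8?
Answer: 1/1216 ≈ 0.00082237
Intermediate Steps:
Z(G, r) = G + 2*r
u = 32 (u = -8*(-4) = 32)
Q(N) = 192 + 128*N (Q(N) = 32*(N + ((6 - (-1)*N) + 2*N)) = 32*(N + ((6 + N) + 2*N)) = 32*(N + (6 + 3*N)) = 32*(6 + 4*N) = 192 + 128*N)
1/Q(b) = 1/(192 + 128*8) = 1/(192 + 1024) = 1/1216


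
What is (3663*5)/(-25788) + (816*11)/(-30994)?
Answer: -133188033/133212212 ≈ -0.99982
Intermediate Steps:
(3663*5)/(-25788) + (816*11)/(-30994) = 18315*(-1/25788) + 8976*(-1/30994) = -6105/8596 - 4488/15497 = -133188033/133212212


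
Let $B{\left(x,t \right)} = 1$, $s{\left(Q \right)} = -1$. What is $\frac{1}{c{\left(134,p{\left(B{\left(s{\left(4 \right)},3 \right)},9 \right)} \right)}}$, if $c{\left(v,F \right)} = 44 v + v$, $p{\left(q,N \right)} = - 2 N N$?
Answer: $\frac{1}{6030} \approx 0.00016584$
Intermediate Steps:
$p{\left(q,N \right)} = - 2 N^{2}$
$c{\left(v,F \right)} = 45 v$
$\frac{1}{c{\left(134,p{\left(B{\left(s{\left(4 \right)},3 \right)},9 \right)} \right)}} = \frac{1}{45 \cdot 134} = \frac{1}{6030}$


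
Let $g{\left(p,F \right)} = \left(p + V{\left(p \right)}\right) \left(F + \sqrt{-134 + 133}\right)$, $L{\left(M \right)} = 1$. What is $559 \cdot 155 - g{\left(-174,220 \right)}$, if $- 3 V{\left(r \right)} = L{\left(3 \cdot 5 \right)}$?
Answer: $\frac{374995}{3} + \frac{523 i}{3} \approx 1.25 \cdot 10^{5} + 174.33 i$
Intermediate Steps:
$V{\left(r \right)} = - \frac{1}{3}$ ($V{\left(r \right)} = \left(- \frac{1}{3}\right) 1 = - \frac{1}{3}$)
$g{\left(p,F \right)} = \left(- \frac{1}{3} + p\right) \left(i + F\right)$ ($g{\left(p,F \right)} = \left(p - \frac{1}{3}\right) \left(F + \sqrt{-134 + 133}\right) = \left(- \frac{1}{3} + p\right) \left(F + \sqrt{-1}\right) = \left(- \frac{1}{3} + p\right) \left(F + i\right) = \left(- \frac{1}{3} + p\right) \left(i + F\right)$)
$559 \cdot 155 - g{\left(-174,220 \right)} = 559 \cdot 155 - \left(- \frac{i}{3} - \frac{220}{3} + i \left(-174\right) + 220 \left(-174\right)\right) = 86645 - \left(- \frac{i}{3} - \frac{220}{3} - 174 i - 38280\right) = 86645 - \left(- \frac{115060}{3} - \frac{523 i}{3}\right) = 86645 + \left(\frac{115060}{3} + \frac{523 i}{3}\right) = \frac{374995}{3} + \frac{523 i}{3}$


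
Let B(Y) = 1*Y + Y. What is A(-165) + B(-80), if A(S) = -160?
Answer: -320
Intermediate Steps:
B(Y) = 2*Y (B(Y) = Y + Y = 2*Y)
A(-165) + B(-80) = -160 + 2*(-80) = -160 - 160 = -320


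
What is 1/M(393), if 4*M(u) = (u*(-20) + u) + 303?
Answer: -1/1791 ≈ -0.00055835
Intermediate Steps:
M(u) = 303/4 - 19*u/4 (M(u) = ((u*(-20) + u) + 303)/4 = ((-20*u + u) + 303)/4 = (-19*u + 303)/4 = (303 - 19*u)/4 = 303/4 - 19*u/4)
1/M(393) = 1/(303/4 - 19/4*393) = 1/(303/4 - 7467/4) = 1/(-1791) = -1/1791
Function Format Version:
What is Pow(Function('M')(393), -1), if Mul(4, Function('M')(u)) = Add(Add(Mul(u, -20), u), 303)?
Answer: Rational(-1, 1791) ≈ -0.00055835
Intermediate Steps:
Function('M')(u) = Add(Rational(303, 4), Mul(Rational(-19, 4), u)) (Function('M')(u) = Mul(Rational(1, 4), Add(Add(Mul(u, -20), u), 303)) = Mul(Rational(1, 4), Add(Add(Mul(-20, u), u), 303)) = Mul(Rational(1, 4), Add(Mul(-19, u), 303)) = Mul(Rational(1, 4), Add(303, Mul(-19, u))) = Add(Rational(303, 4), Mul(Rational(-19, 4), u)))
Pow(Function('M')(393), -1) = Pow(Add(Rational(303, 4), Mul(Rational(-19, 4), 393)), -1) = Pow(Add(Rational(303, 4), Rational(-7467, 4)), -1) = Pow(-1791, -1) = Rational(-1, 1791)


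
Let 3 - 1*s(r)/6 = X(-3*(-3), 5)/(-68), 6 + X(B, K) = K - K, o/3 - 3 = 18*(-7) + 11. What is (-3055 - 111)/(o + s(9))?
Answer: 53822/5415 ≈ 9.9394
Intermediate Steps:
o = -336 (o = 9 + 3*(18*(-7) + 11) = 9 + 3*(-126 + 11) = 9 + 3*(-115) = 9 - 345 = -336)
X(B, K) = -6 (X(B, K) = -6 + (K - K) = -6 + 0 = -6)
s(r) = 297/17 (s(r) = 18 - (-36)/(-68) = 18 - (-36)*(-1)/68 = 18 - 6*3/34 = 18 - 9/17 = 297/17)
(-3055 - 111)/(o + s(9)) = (-3055 - 111)/(-336 + 297/17) = -3166/(-5415/17) = -3166*(-17/5415) = 53822/5415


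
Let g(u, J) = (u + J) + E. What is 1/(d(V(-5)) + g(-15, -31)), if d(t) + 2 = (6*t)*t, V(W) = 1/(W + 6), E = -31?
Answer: -1/73 ≈ -0.013699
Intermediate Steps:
V(W) = 1/(6 + W)
g(u, J) = -31 + J + u (g(u, J) = (u + J) - 31 = (J + u) - 31 = -31 + J + u)
d(t) = -2 + 6*t**2 (d(t) = -2 + (6*t)*t = -2 + 6*t**2)
1/(d(V(-5)) + g(-15, -31)) = 1/((-2 + 6*(1/(6 - 5))**2) + (-31 - 31 - 15)) = 1/((-2 + 6*(1/1)**2) - 77) = 1/((-2 + 6*1**2) - 77) = 1/((-2 + 6*1) - 77) = 1/((-2 + 6) - 77) = 1/(4 - 77) = 1/(-73) = -1/73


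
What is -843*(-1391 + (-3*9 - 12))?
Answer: 1205490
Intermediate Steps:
-843*(-1391 + (-3*9 - 12)) = -843*(-1391 + (-27 - 12)) = -843*(-1391 - 39) = -843*(-1430) = 1205490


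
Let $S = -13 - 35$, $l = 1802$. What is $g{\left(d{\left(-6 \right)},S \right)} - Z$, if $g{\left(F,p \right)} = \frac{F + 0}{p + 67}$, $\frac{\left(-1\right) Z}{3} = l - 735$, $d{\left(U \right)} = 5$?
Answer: $\frac{60824}{19} \approx 3201.3$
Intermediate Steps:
$S = -48$
$Z = -3201$ ($Z = - 3 \left(1802 - 735\right) = \left(-3\right) 1067 = -3201$)
$g{\left(F,p \right)} = \frac{F}{67 + p}$
$g{\left(d{\left(-6 \right)},S \right)} - Z = \frac{5}{67 - 48} - -3201 = \frac{5}{19} + 3201 = \frac{60824}{19}$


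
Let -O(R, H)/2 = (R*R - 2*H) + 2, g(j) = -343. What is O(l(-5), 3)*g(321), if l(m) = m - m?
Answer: -2744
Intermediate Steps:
l(m) = 0
O(R, H) = -4 - 2*R**2 + 4*H (O(R, H) = -2*((R*R - 2*H) + 2) = -2*((R**2 - 2*H) + 2) = -2*(2 + R**2 - 2*H) = -4 - 2*R**2 + 4*H)
O(l(-5), 3)*g(321) = (-4 - 2*0**2 + 4*3)*(-343) = (-4 - 2*0 + 12)*(-343) = (-4 + 0 + 12)*(-343) = 8*(-343) = -2744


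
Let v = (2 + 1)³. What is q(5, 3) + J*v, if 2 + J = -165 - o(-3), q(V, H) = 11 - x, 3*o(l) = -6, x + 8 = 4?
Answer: -4440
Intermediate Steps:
x = -4 (x = -8 + 4 = -4)
o(l) = -2 (o(l) = (⅓)*(-6) = -2)
q(V, H) = 15 (q(V, H) = 11 - 1*(-4) = 11 + 4 = 15)
J = -165 (J = -2 + (-165 - 1*(-2)) = -2 + (-165 + 2) = -2 - 163 = -165)
v = 27 (v = 3³ = 27)
q(5, 3) + J*v = 15 - 165*27 = 15 - 4455 = -4440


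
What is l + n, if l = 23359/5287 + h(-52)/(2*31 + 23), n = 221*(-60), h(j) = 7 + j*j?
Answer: -349568184/26435 ≈ -13224.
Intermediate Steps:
h(j) = 7 + j²
n = -13260
l = 959916/26435 (l = 23359/5287 + (7 + (-52)²)/(2*31 + 23) = 23359*(1/5287) + (7 + 2704)/(62 + 23) = 23359/5287 + 2711/85 = 959916/26435 ≈ 36.312)
l + n = 959916/26435 - 13260 = -349568184/26435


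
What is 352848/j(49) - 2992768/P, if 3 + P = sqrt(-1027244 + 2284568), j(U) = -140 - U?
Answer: -49481998064/26403615 - 5985536*sqrt(314331)/1257315 ≈ -4543.1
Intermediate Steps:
P = -3 + 2*sqrt(314331) (P = -3 + sqrt(-1027244 + 2284568) = -3 + sqrt(1257324) = -3 + 2*sqrt(314331) ≈ 1118.3)
352848/j(49) - 2992768/P = 352848/(-140 - 1*49) - 2992768/(-3 + 2*sqrt(314331)) = 352848/(-140 - 49) - 2992768/(-3 + 2*sqrt(314331)) = 352848/(-189) - 2992768/(-3 + 2*sqrt(314331)) = 352848*(-1/189) - 2992768/(-3 + 2*sqrt(314331)) = -117616/63 - 2992768/(-3 + 2*sqrt(314331))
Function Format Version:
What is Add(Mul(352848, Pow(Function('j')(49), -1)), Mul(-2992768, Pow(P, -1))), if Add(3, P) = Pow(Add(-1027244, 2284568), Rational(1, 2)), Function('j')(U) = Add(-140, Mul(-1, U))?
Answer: Add(Rational(-49481998064, 26403615), Mul(Rational(-5985536, 1257315), Pow(314331, Rational(1, 2)))) ≈ -4543.1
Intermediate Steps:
P = Add(-3, Mul(2, Pow(314331, Rational(1, 2)))) (P = Add(-3, Pow(Add(-1027244, 2284568), Rational(1, 2))) = Add(-3, Pow(1257324, Rational(1, 2))) = Add(-3, Mul(2, Pow(314331, Rational(1, 2)))) ≈ 1118.3)
Add(Mul(352848, Pow(Function('j')(49), -1)), Mul(-2992768, Pow(P, -1))) = Add(Mul(352848, Pow(Add(-140, Mul(-1, 49)), -1)), Mul(-2992768, Pow(Add(-3, Mul(2, Pow(314331, Rational(1, 2)))), -1))) = Add(Mul(352848, Pow(Add(-140, -49), -1)), Mul(-2992768, Pow(Add(-3, Mul(2, Pow(314331, Rational(1, 2)))), -1))) = Add(Mul(352848, Pow(-189, -1)), Mul(-2992768, Pow(Add(-3, Mul(2, Pow(314331, Rational(1, 2)))), -1))) = Add(Mul(352848, Rational(-1, 189)), Mul(-2992768, Pow(Add(-3, Mul(2, Pow(314331, Rational(1, 2)))), -1))) = Add(Rational(-117616, 63), Mul(-2992768, Pow(Add(-3, Mul(2, Pow(314331, Rational(1, 2)))), -1)))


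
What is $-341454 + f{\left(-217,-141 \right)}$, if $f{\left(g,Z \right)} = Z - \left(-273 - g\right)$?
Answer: $-341539$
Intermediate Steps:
$f{\left(g,Z \right)} = 273 + Z + g$ ($f{\left(g,Z \right)} = Z + \left(273 + g\right) = 273 + Z + g$)
$-341454 + f{\left(-217,-141 \right)} = -341454 - 85 = -341539$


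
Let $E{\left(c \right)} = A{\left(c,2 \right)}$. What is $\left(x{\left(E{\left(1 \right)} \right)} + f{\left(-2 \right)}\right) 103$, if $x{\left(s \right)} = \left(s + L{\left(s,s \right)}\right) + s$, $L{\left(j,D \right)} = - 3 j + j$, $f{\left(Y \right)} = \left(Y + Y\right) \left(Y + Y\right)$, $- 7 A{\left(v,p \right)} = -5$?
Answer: $1648$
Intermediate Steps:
$A{\left(v,p \right)} = \frac{5}{7}$ ($A{\left(v,p \right)} = \left(- \frac{1}{7}\right) \left(-5\right) = \frac{5}{7}$)
$f{\left(Y \right)} = 4 Y^{2}$ ($f{\left(Y \right)} = 2 Y 2 Y = 4 Y^{2}$)
$E{\left(c \right)} = \frac{5}{7}$
$L{\left(j,D \right)} = - 2 j$
$x{\left(s \right)} = 0$ ($x{\left(s \right)} = \left(s - 2 s\right) + s = - s + s = 0$)
$\left(x{\left(E{\left(1 \right)} \right)} + f{\left(-2 \right)}\right) 103 = \left(0 + 4 \left(-2\right)^{2}\right) 103 = \left(0 + 4 \cdot 4\right) 103 = \left(0 + 16\right) 103 = 16 \cdot 103 = 1648$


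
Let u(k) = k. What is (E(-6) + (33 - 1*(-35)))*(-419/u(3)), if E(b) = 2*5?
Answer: -10894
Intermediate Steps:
E(b) = 10
(E(-6) + (33 - 1*(-35)))*(-419/u(3)) = (10 + (33 - 1*(-35)))*(-419/3) = (10 + (33 + 35))*(-419*⅓) = (10 + 68)*(-419/3) = 78*(-419/3) = -10894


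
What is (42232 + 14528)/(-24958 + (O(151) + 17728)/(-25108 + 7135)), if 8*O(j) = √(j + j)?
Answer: -14644024863292408320/6439394237879393257 + 4080589920*√302/6439394237879393257 ≈ -2.2741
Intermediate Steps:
O(j) = √2*√j/8 (O(j) = √(j + j)/8 = √(2*j)/8 = (√2*√j)/8 = √2*√j/8)
(42232 + 14528)/(-24958 + (O(151) + 17728)/(-25108 + 7135)) = (42232 + 14528)/(-24958 + (√2*√151/8 + 17728)/(-25108 + 7135)) = 56760/(-24958 + (√302/8 + 17728)/(-17973)) = 56760/(-24958 + (17728 + √302/8)*(-1/17973)) = 56760/(-24958 + (-17728/17973 - √302/143784)) = 56760/(-448587862/17973 - √302/143784)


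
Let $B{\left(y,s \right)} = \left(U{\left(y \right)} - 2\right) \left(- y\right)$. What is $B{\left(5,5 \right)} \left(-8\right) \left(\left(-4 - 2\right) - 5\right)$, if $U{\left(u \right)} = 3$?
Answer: $-440$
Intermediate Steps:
$B{\left(y,s \right)} = - y$ ($B{\left(y,s \right)} = \left(3 - 2\right) \left(- y\right) = 1 \left(- y\right) = - y$)
$B{\left(5,5 \right)} \left(-8\right) \left(\left(-4 - 2\right) - 5\right) = \left(-1\right) 5 \left(-8\right) \left(\left(-4 - 2\right) - 5\right) = \left(-5\right) \left(-8\right) \left(-6 - 5\right) = 40 \left(-11\right) = -440$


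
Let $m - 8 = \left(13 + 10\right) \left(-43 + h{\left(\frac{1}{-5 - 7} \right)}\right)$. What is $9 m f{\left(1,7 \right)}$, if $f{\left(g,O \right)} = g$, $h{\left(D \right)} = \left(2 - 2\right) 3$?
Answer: $-8829$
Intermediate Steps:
$h{\left(D \right)} = 0$ ($h{\left(D \right)} = 0 \cdot 3 = 0$)
$m = -981$ ($m = 8 + \left(13 + 10\right) \left(-43 + 0\right) = 8 + 23 \left(-43\right) = 8 - 989 = -981$)
$9 m f{\left(1,7 \right)} = 9 \left(-981\right) 1 = \left(-8829\right) 1 = -8829$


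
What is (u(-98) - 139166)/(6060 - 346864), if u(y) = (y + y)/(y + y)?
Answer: 139165/340804 ≈ 0.40834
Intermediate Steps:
u(y) = 1 (u(y) = (2*y)/((2*y)) = (2*y)*(1/(2*y)) = 1)
(u(-98) - 139166)/(6060 - 346864) = (1 - 139166)/(6060 - 346864) = -139165/(-340804) = -139165*(-1/340804) = 139165/340804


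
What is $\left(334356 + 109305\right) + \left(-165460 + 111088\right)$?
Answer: $389289$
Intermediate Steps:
$\left(334356 + 109305\right) + \left(-165460 + 111088\right) = 443661 - 54372 = 389289$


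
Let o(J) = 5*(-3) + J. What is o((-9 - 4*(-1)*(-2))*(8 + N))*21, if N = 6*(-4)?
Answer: 5397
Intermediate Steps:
N = -24
o(J) = -15 + J
o((-9 - 4*(-1)*(-2))*(8 + N))*21 = (-15 + (-9 - 4*(-1)*(-2))*(8 - 24))*21 = (-15 + (-9 + 4*(-2))*(-16))*21 = (-15 + (-9 - 8)*(-16))*21 = (-15 - 17*(-16))*21 = (-15 + 272)*21 = 257*21 = 5397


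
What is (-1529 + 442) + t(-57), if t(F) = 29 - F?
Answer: -1001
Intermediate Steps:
(-1529 + 442) + t(-57) = (-1529 + 442) + (29 - 1*(-57)) = -1087 + (29 + 57) = -1087 + 86 = -1001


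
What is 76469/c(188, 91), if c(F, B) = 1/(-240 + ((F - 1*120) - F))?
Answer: -27528840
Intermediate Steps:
c(F, B) = -1/360 (c(F, B) = 1/(-240 + ((F - 120) - F)) = 1/(-240 + ((-120 + F) - F)) = 1/(-240 - 120) = 1/(-360) = -1/360)
76469/c(188, 91) = 76469/(-1/360) = 76469*(-360) = -27528840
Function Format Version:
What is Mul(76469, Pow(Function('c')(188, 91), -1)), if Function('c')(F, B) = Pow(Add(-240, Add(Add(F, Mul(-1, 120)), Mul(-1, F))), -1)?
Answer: -27528840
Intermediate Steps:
Function('c')(F, B) = Rational(-1, 360) (Function('c')(F, B) = Pow(Add(-240, Add(Add(F, -120), Mul(-1, F))), -1) = Pow(Add(-240, Add(Add(-120, F), Mul(-1, F))), -1) = Pow(Add(-240, -120), -1) = Pow(-360, -1) = Rational(-1, 360))
Mul(76469, Pow(Function('c')(188, 91), -1)) = Mul(76469, Pow(Rational(-1, 360), -1)) = Mul(76469, -360) = -27528840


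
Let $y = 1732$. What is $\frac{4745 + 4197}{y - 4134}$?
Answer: $- \frac{4471}{1201} \approx -3.7227$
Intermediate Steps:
$\frac{4745 + 4197}{y - 4134} = \frac{4745 + 4197}{1732 - 4134} = \frac{8942}{-2402} = 8942 \left(- \frac{1}{2402}\right) = - \frac{4471}{1201}$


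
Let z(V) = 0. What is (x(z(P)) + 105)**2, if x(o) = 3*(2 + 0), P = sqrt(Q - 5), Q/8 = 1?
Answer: 12321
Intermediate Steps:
Q = 8 (Q = 8*1 = 8)
P = sqrt(3) (P = sqrt(8 - 5) = sqrt(3) ≈ 1.7320)
x(o) = 6 (x(o) = 3*2 = 6)
(x(z(P)) + 105)**2 = (6 + 105)**2 = 111**2 = 12321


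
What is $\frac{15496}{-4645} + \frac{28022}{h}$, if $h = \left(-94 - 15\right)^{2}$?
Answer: $- \frac{53945786}{55187245} \approx -0.9775$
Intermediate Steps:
$h = 11881$ ($h = \left(-109\right)^{2} = 11881$)
$\frac{15496}{-4645} + \frac{28022}{h} = \frac{15496}{-4645} + \frac{28022}{11881} = 15496 \left(- \frac{1}{4645}\right) + 28022 \cdot \frac{1}{11881} = - \frac{15496}{4645} + \frac{28022}{11881} = - \frac{53945786}{55187245}$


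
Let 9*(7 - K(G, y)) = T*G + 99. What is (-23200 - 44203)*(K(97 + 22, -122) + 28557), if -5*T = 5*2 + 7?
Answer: -86741459924/45 ≈ -1.9276e+9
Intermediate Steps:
T = -17/5 (T = -(5*2 + 7)/5 = -(10 + 7)/5 = -⅕*17 = -17/5 ≈ -3.4000)
K(G, y) = -4 + 17*G/45 (K(G, y) = 7 - (-17*G/5 + 99)/9 = 7 - (99 - 17*G/5)/9 = 7 + (-11 + 17*G/45) = -4 + 17*G/45)
(-23200 - 44203)*(K(97 + 22, -122) + 28557) = (-23200 - 44203)*((-4 + 17*(97 + 22)/45) + 28557) = -67403*((-4 + (17/45)*119) + 28557) = -67403*((-4 + 2023/45) + 28557) = -67403*(1843/45 + 28557) = -67403*1286908/45 = -86741459924/45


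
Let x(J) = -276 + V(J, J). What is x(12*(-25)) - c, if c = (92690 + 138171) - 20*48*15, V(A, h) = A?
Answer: -217037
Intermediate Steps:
c = 216461 (c = 230861 - 960*15 = 230861 - 14400 = 216461)
x(J) = -276 + J
x(12*(-25)) - c = (-276 + 12*(-25)) - 1*216461 = (-276 - 300) - 216461 = -576 - 216461 = -217037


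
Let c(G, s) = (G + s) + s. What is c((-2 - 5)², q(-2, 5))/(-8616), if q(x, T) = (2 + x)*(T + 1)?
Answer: -49/8616 ≈ -0.0056871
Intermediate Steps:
q(x, T) = (1 + T)*(2 + x) (q(x, T) = (2 + x)*(1 + T) = (1 + T)*(2 + x))
c(G, s) = G + 2*s
c((-2 - 5)², q(-2, 5))/(-8616) = ((-2 - 5)² + 2*(2 - 2 + 2*5 + 5*(-2)))/(-8616) = ((-7)² + 2*(2 - 2 + 10 - 10))*(-1/8616) = (49 + 2*0)*(-1/8616) = (49 + 0)*(-1/8616) = 49*(-1/8616) = -49/8616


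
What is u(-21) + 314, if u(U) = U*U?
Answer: 755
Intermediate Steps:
u(U) = U**2
u(-21) + 314 = (-21)**2 + 314 = 441 + 314 = 755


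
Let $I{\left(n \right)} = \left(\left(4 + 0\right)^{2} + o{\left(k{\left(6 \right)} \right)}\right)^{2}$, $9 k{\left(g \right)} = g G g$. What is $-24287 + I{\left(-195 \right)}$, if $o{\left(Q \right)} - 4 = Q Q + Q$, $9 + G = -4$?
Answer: $7115297$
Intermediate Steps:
$G = -13$ ($G = -9 - 4 = -13$)
$k{\left(g \right)} = - \frac{13 g^{2}}{9}$ ($k{\left(g \right)} = \frac{g \left(-13\right) g}{9} = \frac{- 13 g g}{9} = \frac{\left(-13\right) g^{2}}{9} = - \frac{13 g^{2}}{9}$)
$o{\left(Q \right)} = 4 + Q + Q^{2}$ ($o{\left(Q \right)} = 4 + \left(Q Q + Q\right) = 4 + \left(Q^{2} + Q\right) = 4 + \left(Q + Q^{2}\right) = 4 + Q + Q^{2}$)
$I{\left(n \right)} = 7139584$ ($I{\left(n \right)} = \left(\left(4 + 0\right)^{2} + \left(4 - \frac{13 \cdot 6^{2}}{9} + \left(- \frac{13 \cdot 6^{2}}{9}\right)^{2}\right)\right)^{2} = \left(4^{2} + \left(4 - 52 + \left(\left(- \frac{13}{9}\right) 36\right)^{2}\right)\right)^{2} = \left(16 + \left(4 - 52 + \left(-52\right)^{2}\right)\right)^{2} = \left(16 + \left(4 - 52 + 2704\right)\right)^{2} = \left(16 + 2656\right)^{2} = 2672^{2} = 7139584$)
$-24287 + I{\left(-195 \right)} = -24287 + 7139584 = 7115297$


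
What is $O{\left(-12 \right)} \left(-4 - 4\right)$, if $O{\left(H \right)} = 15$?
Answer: $-120$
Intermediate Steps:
$O{\left(-12 \right)} \left(-4 - 4\right) = 15 \left(-4 - 4\right) = 15 \left(-8\right) = -120$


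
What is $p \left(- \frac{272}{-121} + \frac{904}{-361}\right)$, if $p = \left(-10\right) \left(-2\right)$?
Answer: $- \frac{223840}{43681} \approx -5.1244$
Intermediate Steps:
$p = 20$
$p \left(- \frac{272}{-121} + \frac{904}{-361}\right) = 20 \left(- \frac{272}{-121} + \frac{904}{-361}\right) = 20 \left(\left(-272\right) \left(- \frac{1}{121}\right) + 904 \left(- \frac{1}{361}\right)\right) = 20 \left(\frac{272}{121} - \frac{904}{361}\right) = 20 \left(- \frac{11192}{43681}\right) = - \frac{223840}{43681}$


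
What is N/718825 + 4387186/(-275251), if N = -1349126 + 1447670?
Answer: -3126494641906/197857300075 ≈ -15.802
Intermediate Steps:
N = 98544
N/718825 + 4387186/(-275251) = 98544/718825 + 4387186/(-275251) = 98544*(1/718825) + 4387186*(-1/275251) = 98544/718825 - 4387186/275251 = -3126494641906/197857300075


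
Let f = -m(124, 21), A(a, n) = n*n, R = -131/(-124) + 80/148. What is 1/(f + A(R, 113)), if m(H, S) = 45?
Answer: 1/12724 ≈ 7.8592e-5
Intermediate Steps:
R = 7327/4588 (R = -131*(-1/124) + 80*(1/148) = 131/124 + 20/37 = 7327/4588 ≈ 1.5970)
A(a, n) = n**2
f = -45 (f = -1*45 = -45)
1/(f + A(R, 113)) = 1/(-45 + 113**2) = 1/(-45 + 12769) = 1/12724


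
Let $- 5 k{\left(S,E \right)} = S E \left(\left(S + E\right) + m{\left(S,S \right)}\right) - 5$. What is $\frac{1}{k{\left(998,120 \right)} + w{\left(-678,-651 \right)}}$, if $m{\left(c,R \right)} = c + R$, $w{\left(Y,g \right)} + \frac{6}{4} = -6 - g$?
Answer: $- \frac{2}{149171767} \approx -1.3407 \cdot 10^{-8}$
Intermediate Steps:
$w{\left(Y,g \right)} = - \frac{15}{2} - g$ ($w{\left(Y,g \right)} = - \frac{3}{2} - \left(6 + g\right) = - \frac{15}{2} - g$)
$m{\left(c,R \right)} = R + c$
$k{\left(S,E \right)} = 1 - \frac{E S \left(E + 3 S\right)}{5}$ ($k{\left(S,E \right)} = - \frac{S E \left(\left(S + E\right) + \left(S + S\right)\right) - 5}{5} = - \frac{E S \left(\left(E + S\right) + 2 S\right) - 5}{5} = - \frac{E S \left(E + 3 S\right) - 5}{5} = - \frac{-5 + E S \left(E + 3 S\right)}{5} = 1 - \frac{E S \left(E + 3 S\right)}{5}$)
$\frac{1}{k{\left(998,120 \right)} + w{\left(-678,-651 \right)}} = \frac{1}{\left(1 - 72 \cdot 998^{2} - \frac{998 \cdot 120^{2}}{5}\right) - - \frac{1287}{2}} = \frac{1}{\left(1 - 72 \cdot 996004 - \frac{998}{5} \cdot 14400\right) + \left(- \frac{15}{2} + 651\right)} = \frac{1}{\left(1 - 71712288 - 2874240\right) + \frac{1287}{2}} = \frac{1}{-74586527 + \frac{1287}{2}} = \frac{1}{- \frac{149171767}{2}} = - \frac{2}{149171767}$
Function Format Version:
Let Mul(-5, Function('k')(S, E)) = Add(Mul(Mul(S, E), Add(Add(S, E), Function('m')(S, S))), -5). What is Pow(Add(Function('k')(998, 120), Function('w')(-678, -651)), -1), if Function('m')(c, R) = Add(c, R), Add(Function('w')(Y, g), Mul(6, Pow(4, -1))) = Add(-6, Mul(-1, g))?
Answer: Rational(-2, 149171767) ≈ -1.3407e-8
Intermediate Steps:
Function('w')(Y, g) = Add(Rational(-15, 2), Mul(-1, g)) (Function('w')(Y, g) = Add(Rational(-3, 2), Add(-6, Mul(-1, g))) = Add(Rational(-15, 2), Mul(-1, g)))
Function('m')(c, R) = Add(R, c)
Function('k')(S, E) = Add(1, Mul(Rational(-1, 5), E, S, Add(E, Mul(3, S)))) (Function('k')(S, E) = Mul(Rational(-1, 5), Add(Mul(Mul(S, E), Add(Add(S, E), Add(S, S))), -5)) = Mul(Rational(-1, 5), Add(Mul(Mul(E, S), Add(Add(E, S), Mul(2, S))), -5)) = Mul(Rational(-1, 5), Add(Mul(Mul(E, S), Add(E, Mul(3, S))), -5)) = Mul(Rational(-1, 5), Add(Mul(E, S, Add(E, Mul(3, S))), -5)) = Mul(Rational(-1, 5), Add(-5, Mul(E, S, Add(E, Mul(3, S))))) = Add(1, Mul(Rational(-1, 5), E, S, Add(E, Mul(3, S)))))
Pow(Add(Function('k')(998, 120), Function('w')(-678, -651)), -1) = Pow(Add(Add(1, Mul(Rational(-3, 5), 120, Pow(998, 2)), Mul(Rational(-1, 5), 998, Pow(120, 2))), Add(Rational(-15, 2), Mul(-1, -651))), -1) = Pow(Add(Add(1, Mul(Rational(-3, 5), 120, 996004), Mul(Rational(-1, 5), 998, 14400)), Add(Rational(-15, 2), 651)), -1) = Pow(Add(Add(1, -71712288, -2874240), Rational(1287, 2)), -1) = Pow(Add(-74586527, Rational(1287, 2)), -1) = Pow(Rational(-149171767, 2), -1) = Rational(-2, 149171767)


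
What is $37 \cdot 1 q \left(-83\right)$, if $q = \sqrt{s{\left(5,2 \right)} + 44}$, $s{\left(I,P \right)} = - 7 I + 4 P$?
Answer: $- 3071 \sqrt{17} \approx -12662.0$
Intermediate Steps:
$q = \sqrt{17}$ ($q = \sqrt{\left(\left(-7\right) 5 + 4 \cdot 2\right) + 44} = \sqrt{\left(-35 + 8\right) + 44} = \sqrt{-27 + 44} = \sqrt{17} \approx 4.1231$)
$37 \cdot 1 q \left(-83\right) = 37 \cdot 1 \sqrt{17} \left(-83\right) = 37 \sqrt{17} \left(-83\right) = - 3071 \sqrt{17}$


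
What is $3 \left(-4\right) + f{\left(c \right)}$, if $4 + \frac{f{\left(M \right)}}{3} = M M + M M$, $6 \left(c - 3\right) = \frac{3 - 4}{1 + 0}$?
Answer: $\frac{145}{6} \approx 24.167$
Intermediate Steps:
$c = \frac{17}{6}$ ($c = 3 + \frac{\left(3 - 4\right) \frac{1}{1 + 0}}{6} = 3 + \frac{\left(-1\right) 1^{-1}}{6} = 3 + \frac{\left(-1\right) 1}{6} = 3 + \frac{1}{6} \left(-1\right) = 3 - \frac{1}{6} = \frac{17}{6} \approx 2.8333$)
$f{\left(M \right)} = -12 + 6 M^{2}$ ($f{\left(M \right)} = -12 + 3 \left(M M + M M\right) = -12 + 3 \left(M^{2} + M^{2}\right) = -12 + 3 \cdot 2 M^{2} = -12 + 6 M^{2}$)
$3 \left(-4\right) + f{\left(c \right)} = 3 \left(-4\right) - \left(12 - 6 \left(\frac{17}{6}\right)^{2}\right) = -12 + \left(-12 + 6 \cdot \frac{289}{36}\right) = -12 + \left(-12 + \frac{289}{6}\right) = -12 + \frac{217}{6} = \frac{145}{6}$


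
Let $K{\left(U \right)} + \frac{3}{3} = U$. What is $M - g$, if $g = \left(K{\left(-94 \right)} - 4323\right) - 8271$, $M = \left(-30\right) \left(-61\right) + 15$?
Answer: $14534$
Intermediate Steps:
$K{\left(U \right)} = -1 + U$
$M = 1845$ ($M = 1830 + 15 = 1845$)
$g = -12689$ ($g = \left(\left(-1 - 94\right) - 4323\right) - 8271 = \left(-95 - 4323\right) - 8271 = -4418 - 8271 = -12689$)
$M - g = 1845 - -12689 = 1845 + 12689 = 14534$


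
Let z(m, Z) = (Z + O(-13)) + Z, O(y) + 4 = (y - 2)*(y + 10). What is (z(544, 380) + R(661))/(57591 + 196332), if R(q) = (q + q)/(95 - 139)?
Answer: 16961/5586306 ≈ 0.0030362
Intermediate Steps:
O(y) = -4 + (-2 + y)*(10 + y) (O(y) = -4 + (y - 2)*(y + 10) = -4 + (-2 + y)*(10 + y))
z(m, Z) = 41 + 2*Z (z(m, Z) = (Z + (-24 + (-13)² + 8*(-13))) + Z = (Z + (-24 + 169 - 104)) + Z = (Z + 41) + Z = (41 + Z) + Z = 41 + 2*Z)
R(q) = -q/22 (R(q) = (2*q)/(-44) = (2*q)*(-1/44) = -q/22)
(z(544, 380) + R(661))/(57591 + 196332) = ((41 + 2*380) - 1/22*661)/(57591 + 196332) = ((41 + 760) - 661/22)/253923 = (801 - 661/22)*(1/253923) = (16961/22)*(1/253923) = 16961/5586306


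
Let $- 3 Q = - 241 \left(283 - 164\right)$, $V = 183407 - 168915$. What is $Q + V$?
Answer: $\frac{72155}{3} \approx 24052.0$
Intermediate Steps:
$V = 14492$ ($V = 183407 - 168915 = 14492$)
$Q = \frac{28679}{3}$ ($Q = - \frac{\left(-241\right) \left(283 - 164\right)}{3} = - \frac{\left(-241\right) 119}{3} = \left(- \frac{1}{3}\right) \left(-28679\right) = \frac{28679}{3} \approx 9559.7$)
$Q + V = \frac{28679}{3} + 14492 = \frac{72155}{3}$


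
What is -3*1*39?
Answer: -117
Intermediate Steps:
-3*1*39 = -3*39 = -117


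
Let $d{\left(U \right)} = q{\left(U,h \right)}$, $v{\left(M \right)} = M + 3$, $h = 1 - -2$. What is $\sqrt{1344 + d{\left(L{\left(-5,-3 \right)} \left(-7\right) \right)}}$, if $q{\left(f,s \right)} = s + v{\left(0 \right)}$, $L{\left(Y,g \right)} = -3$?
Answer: $15 \sqrt{6} \approx 36.742$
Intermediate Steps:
$h = 3$ ($h = 1 + 2 = 3$)
$v{\left(M \right)} = 3 + M$
$q{\left(f,s \right)} = 3 + s$ ($q{\left(f,s \right)} = s + \left(3 + 0\right) = s + 3 = 3 + s$)
$d{\left(U \right)} = 6$ ($d{\left(U \right)} = 3 + 3 = 6$)
$\sqrt{1344 + d{\left(L{\left(-5,-3 \right)} \left(-7\right) \right)}} = \sqrt{1344 + 6} = \sqrt{1350} = 15 \sqrt{6}$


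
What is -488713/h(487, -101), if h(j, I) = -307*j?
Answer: 488713/149509 ≈ 3.2688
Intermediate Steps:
-488713/h(487, -101) = -488713/((-307*487)) = -488713/(-149509) = -488713*(-1/149509) = 488713/149509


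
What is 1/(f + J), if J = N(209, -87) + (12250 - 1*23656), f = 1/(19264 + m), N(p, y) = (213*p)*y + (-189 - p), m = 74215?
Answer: -93479/363145630056 ≈ -2.5741e-7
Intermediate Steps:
N(p, y) = -189 - p + 213*p*y (N(p, y) = 213*p*y + (-189 - p) = -189 - p + 213*p*y)
f = 1/93479 (f = 1/(19264 + 74215) = 1/93479 ≈ 1.0698e-5)
J = -3884783 (J = (-189 - 1*209 + 213*209*(-87)) + (12250 - 1*23656) = (-189 - 209 - 3872979) + (12250 - 23656) = -3873377 - 11406 = -3884783)
1/(f + J) = 1/(1/93479 - 3884783) = 1/(-363145630056/93479) = -93479/363145630056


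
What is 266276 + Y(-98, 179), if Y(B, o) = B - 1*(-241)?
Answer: 266419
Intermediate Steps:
Y(B, o) = 241 + B (Y(B, o) = B + 241 = 241 + B)
266276 + Y(-98, 179) = 266276 + (241 - 98) = 266276 + 143 = 266419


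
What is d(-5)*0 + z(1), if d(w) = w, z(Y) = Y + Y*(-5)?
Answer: -4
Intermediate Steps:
z(Y) = -4*Y (z(Y) = Y - 5*Y = -4*Y)
d(-5)*0 + z(1) = -5*0 - 4*1 = 0 - 4 = -4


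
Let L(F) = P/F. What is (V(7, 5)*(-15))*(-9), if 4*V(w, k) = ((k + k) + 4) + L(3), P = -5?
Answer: 1665/4 ≈ 416.25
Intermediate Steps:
L(F) = -5/F
V(w, k) = 7/12 + k/2 (V(w, k) = (((k + k) + 4) - 5/3)/4 = ((2*k + 4) - 5*1/3)/4 = ((4 + 2*k) - 5/3)/4 = (7/3 + 2*k)/4 = 7/12 + k/2)
(V(7, 5)*(-15))*(-9) = ((7/12 + (1/2)*5)*(-15))*(-9) = ((7/12 + 5/2)*(-15))*(-9) = ((37/12)*(-15))*(-9) = -185/4*(-9) = 1665/4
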